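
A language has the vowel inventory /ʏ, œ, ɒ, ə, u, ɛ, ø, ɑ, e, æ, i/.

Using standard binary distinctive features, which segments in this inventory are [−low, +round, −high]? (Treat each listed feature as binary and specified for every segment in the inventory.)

œ, ø

Checking each segment against [−low], [+round], [−high]: /œ/ (mid front rounded lax vowel), /ø/ (mid front rounded tense vowel) satisfy every feature; every other segment in the inventory fails at least one.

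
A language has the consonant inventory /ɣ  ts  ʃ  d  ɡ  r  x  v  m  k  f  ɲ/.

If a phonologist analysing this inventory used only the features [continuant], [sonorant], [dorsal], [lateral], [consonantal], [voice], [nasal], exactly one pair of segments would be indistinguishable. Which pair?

ʃ, f

Both /ʃ/ and /f/ are [+continuant], [−sonorant], [−dorsal], [−lateral], [+consonantal], [−voice], [−nasal]. Since the list omits [labial] and [coronal] — which do distinguish the voiceless postalveolar fricative from the voiceless labiodental fricative — this pair collapses; all other pairs remain distinct.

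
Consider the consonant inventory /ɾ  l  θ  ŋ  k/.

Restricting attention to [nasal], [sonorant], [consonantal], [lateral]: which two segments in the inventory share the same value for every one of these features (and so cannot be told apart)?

Both /θ/ and /k/ are [−nasal], [−sonorant], [+consonantal], [−lateral]. Since the list omits [continuant], [coronal] and [dorsal] — which do distinguish the voiceless dental fricative from the voiceless velar stop — this pair collapses; all other pairs remain distinct.

θ, k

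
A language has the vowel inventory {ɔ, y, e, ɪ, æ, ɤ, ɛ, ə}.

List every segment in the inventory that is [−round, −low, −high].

e, ɤ, ɛ, ə

First, the [−round] segments are /e, ɪ, æ, ɤ, ɛ, ə/.
Intersecting with [−low] gives /e, ɪ, ɤ, ɛ, ə/.
Intersecting with [−high] leaves /e, ɤ, ɛ, ə/.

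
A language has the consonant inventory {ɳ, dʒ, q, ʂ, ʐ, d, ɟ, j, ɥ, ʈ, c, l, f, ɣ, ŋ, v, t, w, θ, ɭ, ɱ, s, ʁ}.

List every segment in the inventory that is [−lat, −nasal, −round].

dʒ, q, ʂ, ʐ, d, ɟ, j, ʈ, c, f, ɣ, v, t, θ, s, ʁ

Eliminate segments failing any feature: /ɳ, ŋ, ɱ/ are [+nasal]; /ɥ, w/ are [+round]; /l, ɭ/ are [+lateral]. The remaining /dʒ, q, ʂ, ʐ, d, ɟ, j, ʈ, c, f, ɣ, v, t, θ, s, ʁ/ satisfy [−lateral], [−nasal], [−round].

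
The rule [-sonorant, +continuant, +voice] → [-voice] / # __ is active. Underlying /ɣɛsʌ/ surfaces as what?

/ɣ/ satisfies [-sonorant, +continuant, +voice] and sits in # __. The [-voice] counterpart of the voiced velar fricative is /x/. Other segments in /ɣɛsʌ/ either fail the structural description or are not in the environment, so the surface form is [xɛsʌ].

[xɛsʌ]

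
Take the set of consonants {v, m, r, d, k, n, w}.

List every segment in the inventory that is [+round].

The [+round] segments here are /w/; the remaining /v, m, r, d, k, n/ are [−round].

w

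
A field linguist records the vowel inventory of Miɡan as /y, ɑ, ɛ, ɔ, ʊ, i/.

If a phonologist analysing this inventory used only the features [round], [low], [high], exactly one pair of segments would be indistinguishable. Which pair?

ʊ, y

Both /ʊ/ and /y/ are [+round], [−low], [+high]. Since the list omits [back] and [tense] — which do distinguish the high back rounded lax vowel from the high front rounded tense vowel — this pair collapses; all other pairs remain distinct.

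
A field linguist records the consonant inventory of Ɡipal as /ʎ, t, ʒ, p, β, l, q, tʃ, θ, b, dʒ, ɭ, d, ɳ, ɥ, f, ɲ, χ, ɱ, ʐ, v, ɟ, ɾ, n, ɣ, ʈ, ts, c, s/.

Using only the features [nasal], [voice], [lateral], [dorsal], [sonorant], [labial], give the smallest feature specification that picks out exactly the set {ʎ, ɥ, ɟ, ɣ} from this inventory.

[+voice, −nasal, +dorsal]

/ʎ, ɥ, ɟ, ɣ/ are all [+voice], [−nasal], [+dorsal], and no other segment in the inventory matches all three values. Dropping any one of them over-generates: [−nasal, +dorsal] alone would also admit /q, χ, c/; [+voice, +dorsal] alone would also admit /ɲ/; [+voice, −nasal] alone would also admit /ʒ, β, l, b, …/. No other combination of two listed features picks out exactly this set either, so fewer than three features will not do.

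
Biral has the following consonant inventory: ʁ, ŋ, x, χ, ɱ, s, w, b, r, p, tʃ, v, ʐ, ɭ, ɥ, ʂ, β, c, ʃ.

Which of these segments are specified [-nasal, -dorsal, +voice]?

b, r, v, ʐ, ɭ, β

The [-nasal] segments are /ʁ, x, χ, s, w, b, r, p, tʃ, v, ʐ, ɭ, ɥ, ʂ, β, c, ʃ/.
Then [-dorsal] gives /s, b, r, p, tʃ, v, ʐ, ɭ, ʂ, β, ʃ/.
Among these, [+voice] leaves /b, r, v, ʐ, ɭ, β/.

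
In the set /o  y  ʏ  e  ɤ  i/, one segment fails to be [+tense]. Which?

Every segment except /ʏ/ is [+tense]. /ʏ/ (high front rounded lax vowel) is [-tense], so it is the exception.

ʏ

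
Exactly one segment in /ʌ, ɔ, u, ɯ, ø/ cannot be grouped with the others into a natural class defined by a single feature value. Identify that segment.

The remaining segments after removing /ø/ share [+back]; /ø/ (mid front rounded tense vowel) is [−back]. For every other candidate removal, the leftover set fails to share any single feature value that the removed segment lacks.

ø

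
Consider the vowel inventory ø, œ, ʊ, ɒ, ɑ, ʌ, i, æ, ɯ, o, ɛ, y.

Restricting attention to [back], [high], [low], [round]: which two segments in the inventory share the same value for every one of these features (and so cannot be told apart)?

Both /ø/ and /œ/ are [−back], [−high], [−low], [+round]. Since the list omits [tense] — which does distinguish the mid front rounded tense vowel from the mid front rounded lax vowel — this pair collapses; all other pairs remain distinct.

ø, œ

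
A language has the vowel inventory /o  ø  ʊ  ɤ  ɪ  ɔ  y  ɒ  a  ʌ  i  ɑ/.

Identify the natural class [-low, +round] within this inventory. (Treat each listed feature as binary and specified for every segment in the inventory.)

Eliminate segments failing any feature: /ɤ, ɪ, ʌ, i/ are [-round]; /ɒ, a, ɑ/ are [+low]. The remaining /o, ø, ʊ, ɔ, y/ satisfy [-low], [+round].

o, ø, ʊ, ɔ, y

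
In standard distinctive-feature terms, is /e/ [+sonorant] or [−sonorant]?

As the mid front unrounded tense vowel, /e/ is [+sonorant].

[+sonorant]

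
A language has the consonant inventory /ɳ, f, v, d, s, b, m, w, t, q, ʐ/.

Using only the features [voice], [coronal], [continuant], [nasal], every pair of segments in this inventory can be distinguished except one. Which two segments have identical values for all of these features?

On the given features, /w/ and /v/ have an identical profile: [+voice], [-coronal], [+continuant], [-nasal]. No other two segments in the inventory coincide on all 4 features. (They do differ in [sonorant], [round] and [dorsal], which are not among the given features.)

w, v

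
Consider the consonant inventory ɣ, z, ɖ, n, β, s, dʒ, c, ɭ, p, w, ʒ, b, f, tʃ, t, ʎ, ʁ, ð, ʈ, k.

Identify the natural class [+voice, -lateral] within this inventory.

ɣ, z, ɖ, n, β, dʒ, w, ʒ, b, ʁ, ð

Checking each segment against [+voice], [-lateral]: /ɣ/ (voiced velar fricative), /z/ (voiced alveolar fricative), /ɖ/ (voiced retroflex stop), /n/ (alveolar nasal), /β/ (voiced bilabial fricative), /dʒ/ (voiced postalveolar affricate), among others, satisfy every feature; every other segment in the inventory fails at least one.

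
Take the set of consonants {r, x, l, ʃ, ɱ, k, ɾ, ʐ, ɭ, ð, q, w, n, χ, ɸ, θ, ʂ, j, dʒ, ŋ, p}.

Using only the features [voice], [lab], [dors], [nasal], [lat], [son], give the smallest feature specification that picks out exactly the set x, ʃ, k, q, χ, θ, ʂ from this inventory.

[−voice, −lab]

/x, ʃ, k, q, χ, θ, ʂ/ are all [−voice], [−labial], and no other segment in the inventory matches both values. Dropping any one of them over-generates: [−labial] alone would also admit /r, l, ɾ, ʐ, …/; [−voice] alone would also admit /ɸ, p/. No other single listed feature picks out exactly this set either, so fewer than two features will not do.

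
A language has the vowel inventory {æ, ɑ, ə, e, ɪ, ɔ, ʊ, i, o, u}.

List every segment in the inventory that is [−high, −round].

æ, ɑ, ə, e

First, the [−high] segments are /æ, ɑ, ə, e, ɔ, o/.
Within that set, [−round] leaves /æ, ɑ, ə, e/.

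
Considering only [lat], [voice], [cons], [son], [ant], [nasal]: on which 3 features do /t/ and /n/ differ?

[sonorant], [voice], [nasal]

/t/ is the voiceless alveolar stop and /n/ is the alveolar nasal. Both are [−lateral], [+consonantal], [+anterior]. /t/ is [−sonorant] while /n/ is [+sonorant]; /t/ is [−voice] while /n/ is [+voice]; /t/ is [−nasal] while /n/ is [+nasal], so the distinguishing features are [sonorant], [voice], [nasal].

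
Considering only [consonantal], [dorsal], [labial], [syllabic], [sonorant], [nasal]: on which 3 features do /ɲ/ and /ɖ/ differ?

[sonorant], [nasal], [dorsal]

The two segments share [+consonantal], [−labial], [−syllabic]. The only features from the list on which they differ: /ɲ/ is [+sonorant] while /ɖ/ is [−sonorant]; /ɲ/ is [+nasal] while /ɖ/ is [−nasal]; /ɲ/ is [+dorsal] while /ɖ/ is [−dorsal].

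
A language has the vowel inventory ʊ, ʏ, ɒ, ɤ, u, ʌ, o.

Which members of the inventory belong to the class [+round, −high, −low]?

Eliminate segments failing any feature: /ʊ, ʏ, u/ are [+high]; /ɒ/ is [+low]; /ɤ, ʌ/ are [−round]. The remaining /o/ satisfy [+round], [−high], [−low].

o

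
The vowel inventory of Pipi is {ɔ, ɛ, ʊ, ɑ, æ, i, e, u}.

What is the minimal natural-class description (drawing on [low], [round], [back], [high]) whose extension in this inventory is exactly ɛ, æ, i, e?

Every target segment is [−back] and no other inventory member is, so one feature is enough.

[−back]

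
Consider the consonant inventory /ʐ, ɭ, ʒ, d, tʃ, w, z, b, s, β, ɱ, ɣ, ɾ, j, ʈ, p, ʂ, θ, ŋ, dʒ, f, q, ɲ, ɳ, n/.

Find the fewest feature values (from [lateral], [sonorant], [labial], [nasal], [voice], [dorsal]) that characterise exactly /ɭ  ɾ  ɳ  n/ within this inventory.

[+sonorant, −labial, −dorsal]

Every target segment is [+sonorant], [−labial], [−dorsal]; each remaining inventory member fails at least one of these. Each conjunct is needed — [−labial, −dorsal] alone would also admit /ʐ, ʒ, d, tʃ, …/; [+sonorant, −dorsal] alone would also admit /ɱ/; [+sonorant, −labial] alone would also admit /j, ŋ, ɲ/ — and no other combination of two listed features has exactly this extension, so three is the minimum.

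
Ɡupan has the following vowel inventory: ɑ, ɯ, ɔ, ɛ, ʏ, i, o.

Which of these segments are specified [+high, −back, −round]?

i

Among the inventory, the [+high] segments are /ɯ, ʏ, i/.
Among these, [−back] gives /ʏ, i/.
Among these, [−round] leaves /i/.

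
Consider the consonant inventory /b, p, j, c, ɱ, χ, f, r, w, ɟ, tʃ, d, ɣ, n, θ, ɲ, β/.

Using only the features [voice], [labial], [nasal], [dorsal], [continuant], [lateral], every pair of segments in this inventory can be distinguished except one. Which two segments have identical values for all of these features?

On the given features, /ɣ/ and /j/ have an identical profile: [+voice], [−labial], [−nasal], [+dorsal], [+continuant], [−lateral]. No other two segments in the inventory coincide on all 6 features. (They do differ in [sonorant] and [back], which are not among the given features.)

ɣ, j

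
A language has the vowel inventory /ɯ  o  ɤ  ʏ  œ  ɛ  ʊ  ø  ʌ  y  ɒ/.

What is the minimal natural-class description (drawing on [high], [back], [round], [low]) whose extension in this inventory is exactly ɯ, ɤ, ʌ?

[+back, −round]

The class [+back], [−round] has exactly /ɯ, ɤ, ʌ/ as its extension in this inventory. No smaller conjunction from the listed features achieves this: [−round] alone would also admit /ɛ/; [+back] alone would also admit /o, ʊ, ɒ/; and checking the remaining single features turns up none with this extension.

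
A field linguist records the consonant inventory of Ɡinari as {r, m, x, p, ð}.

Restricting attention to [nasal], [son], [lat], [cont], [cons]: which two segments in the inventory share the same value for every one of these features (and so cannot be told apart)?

ð, x

/ð/ (voiced dental fricative) and /x/ (voiceless velar fricative) are both [-nasal], [-sonorant], [-lateral], [+continuant], [+consonantal], so none of the listed features separates them. (They do differ in [voice], [coronal] and [dorsal], which are not among the given features.) Every other pair in the inventory differs on at least one listed feature.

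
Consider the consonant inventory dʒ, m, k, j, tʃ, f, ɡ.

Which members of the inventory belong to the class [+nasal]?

The [+nasal] segments here are /m/; the remaining /dʒ, k, j, tʃ, f, ɡ/ are [−nasal].

m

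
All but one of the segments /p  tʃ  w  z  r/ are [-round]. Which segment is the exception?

/p, r, tʃ, z/ are all [-round]; /w/ (labial-velar glide) is [+round].

w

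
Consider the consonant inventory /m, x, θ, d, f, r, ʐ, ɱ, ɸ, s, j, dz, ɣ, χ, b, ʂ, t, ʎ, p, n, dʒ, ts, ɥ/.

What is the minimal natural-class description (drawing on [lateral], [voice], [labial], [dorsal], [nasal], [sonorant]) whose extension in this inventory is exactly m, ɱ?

The class [+nasal], [+labial] has exactly /m, ɱ/ as its extension in this inventory. No smaller conjunction from the listed features achieves this: [+labial] alone would also admit /f, ɸ, b, p, …/; [+nasal] alone would also admit /n/; and checking the remaining single features turns up none with this extension.

[+nasal, +labial]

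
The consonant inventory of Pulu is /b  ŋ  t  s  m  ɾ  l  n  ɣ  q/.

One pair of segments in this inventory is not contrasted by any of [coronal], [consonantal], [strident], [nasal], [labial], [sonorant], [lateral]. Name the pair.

On the given features, /ɣ/ and /q/ have an identical profile: [-coronal], [+consonantal], [-strident], [-nasal], [-labial], [-sonorant], [-lateral]. No other two segments in the inventory coincide on all 7 features. (They do differ in [voice], [continuant] and [high], which are not among the given features.)

ɣ, q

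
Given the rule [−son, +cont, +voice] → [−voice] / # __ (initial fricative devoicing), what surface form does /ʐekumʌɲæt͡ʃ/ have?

The only segment in the rule's environment that also matches [−son, +cont, +voice] is /ʐ/. Applying [−voice] turns the voiced retroflex fricative into /ʂ/ (voiceless retroflex fricative), giving [ʂekumʌɲæt͡ʃ].

[ʂekumʌɲæt͡ʃ]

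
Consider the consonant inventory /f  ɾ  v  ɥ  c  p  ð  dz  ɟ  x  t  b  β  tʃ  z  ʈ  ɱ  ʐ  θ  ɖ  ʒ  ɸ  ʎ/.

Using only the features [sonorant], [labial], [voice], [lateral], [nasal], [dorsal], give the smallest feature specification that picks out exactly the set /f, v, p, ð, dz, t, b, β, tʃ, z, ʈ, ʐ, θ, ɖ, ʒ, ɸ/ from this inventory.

The class [−sonorant], [−dorsal] has exactly /f, v, p, ð, dz, t, b, β, tʃ, z, ʈ, ʐ, θ, ɖ, ʒ, ɸ/ as its extension in this inventory. No smaller conjunction from the listed features achieves this: [−dorsal] alone would also admit /ɾ, ɱ/; [−sonorant] alone would also admit /c, ɟ, x/; and checking the remaining single features turns up none with this extension.

[−sonorant, −dorsal]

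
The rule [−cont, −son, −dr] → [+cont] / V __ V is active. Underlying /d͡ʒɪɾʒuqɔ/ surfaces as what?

[d͡ʒɪɾʒuχɔ]

/q/ satisfies [−cont, −son, −dr] and sits in V __ V. The [+continuant] counterpart of the voiceless uvular stop is /χ/. Other segments in /d͡ʒɪɾʒuqɔ/ either fail the structural description or are not in the environment, so the surface form is [d͡ʒɪɾʒuχɔ].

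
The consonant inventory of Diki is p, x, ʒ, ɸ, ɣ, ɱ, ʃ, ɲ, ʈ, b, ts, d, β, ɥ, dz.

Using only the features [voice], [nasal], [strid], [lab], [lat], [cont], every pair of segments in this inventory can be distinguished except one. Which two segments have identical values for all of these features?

Both /ɥ/ and /β/ are [+voice], [-nasal], [-strident], [+labial], [-lateral], [+continuant]. Since the list omits [sonorant], [round] and [dorsal] — which do distinguish the labial-palatal glide from the voiced bilabial fricative — this pair collapses; all other pairs remain distinct.

ɥ, β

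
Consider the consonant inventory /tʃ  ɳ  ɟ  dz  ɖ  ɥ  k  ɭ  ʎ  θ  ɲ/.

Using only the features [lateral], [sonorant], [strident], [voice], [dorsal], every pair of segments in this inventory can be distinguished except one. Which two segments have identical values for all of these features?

Both /ɲ/ and /ɥ/ are [−lateral], [+sonorant], [−strident], [+voice], [+dorsal]. Since the list omits [nasal], [continuant], [labial] and [round] — which do distinguish the palatal nasal from the labial-palatal glide — this pair collapses; all other pairs remain distinct.

ɲ, ɥ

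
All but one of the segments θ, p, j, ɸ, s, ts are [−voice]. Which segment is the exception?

j

Every segment except /j/ is [−voice]. /j/ (palatal glide) is [+voice], so it is the exception.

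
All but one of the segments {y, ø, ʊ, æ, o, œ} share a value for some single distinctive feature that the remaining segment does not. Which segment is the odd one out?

The remaining segments after removing /æ/ share [+round]; /æ/ (low front unrounded vowel) is [−round]. For every other candidate removal, the leftover set fails to share any single feature value that the removed segment lacks.

æ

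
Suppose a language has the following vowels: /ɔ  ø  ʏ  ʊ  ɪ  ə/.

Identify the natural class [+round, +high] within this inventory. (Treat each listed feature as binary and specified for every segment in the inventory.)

Eliminate segments failing any feature: /ɔ, ø/ are [-high]; /ɪ, ə/ are [-round]. The remaining /ʏ, ʊ/ satisfy [+round], [+high].

ʏ, ʊ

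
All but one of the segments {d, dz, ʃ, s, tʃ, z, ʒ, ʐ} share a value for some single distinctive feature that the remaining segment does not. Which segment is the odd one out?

d

/ʐ, ʒ, z, s, ʃ, tʃ, dz/ are all [+strident], but /d/ (voiced alveolar stop) is [−strident]. No other single segment can be removed to leave a set sharing one feature value that the removed segment lacks, so /d/ is the odd one out.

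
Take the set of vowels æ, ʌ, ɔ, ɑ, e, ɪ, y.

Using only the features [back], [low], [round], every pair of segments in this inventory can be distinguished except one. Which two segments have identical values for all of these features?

e, ɪ

On the given features, /e/ and /ɪ/ have an identical profile: [−back], [−low], [−round]. No other two segments in the inventory coincide on all 3 features. (They do differ in [high] and [tense], which are not among the given features.)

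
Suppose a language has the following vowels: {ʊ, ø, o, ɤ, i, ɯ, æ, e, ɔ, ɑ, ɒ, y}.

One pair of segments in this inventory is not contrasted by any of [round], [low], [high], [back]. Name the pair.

On the given features, /ɔ/ and /o/ have an identical profile: [+round], [−low], [−high], [+back]. No other two segments in the inventory coincide on all 4 features. (They do differ in [tense], which is not among the given features.)

ɔ, o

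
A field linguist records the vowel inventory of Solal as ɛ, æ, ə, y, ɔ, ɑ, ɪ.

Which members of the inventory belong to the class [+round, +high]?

y

Checking each segment against [+round], [+high]: /y/ (high front rounded tense vowel) satisfies every feature; every other segment in the inventory fails at least one.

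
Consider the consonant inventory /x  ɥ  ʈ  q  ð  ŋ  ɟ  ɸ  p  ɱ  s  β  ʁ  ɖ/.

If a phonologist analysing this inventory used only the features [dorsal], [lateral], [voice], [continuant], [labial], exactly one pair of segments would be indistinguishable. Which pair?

ɟ, ŋ

Both /ɟ/ and /ŋ/ are [+dorsal], [-lateral], [+voice], [-continuant], [-labial]. Since the list omits [sonorant], [nasal] and [back] — which do distinguish the voiced palatal stop from the velar nasal — this pair collapses; all other pairs remain distinct.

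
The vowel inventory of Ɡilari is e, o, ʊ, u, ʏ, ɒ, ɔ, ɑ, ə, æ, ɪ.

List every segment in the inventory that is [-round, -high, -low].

e, ə

Eliminate segments failing any feature: /o, ʊ, u, ʏ, ɒ, ɔ/ are [+round]; /ɑ, æ/ are [+low]; /ɪ/ is [+high]. The remaining /e, ə/ satisfy [-round], [-high], [-low].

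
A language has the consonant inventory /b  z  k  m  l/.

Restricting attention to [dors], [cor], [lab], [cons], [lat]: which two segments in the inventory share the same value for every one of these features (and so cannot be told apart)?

Both /m/ and /b/ are [−dorsal], [−coronal], [+labial], [+consonantal], [−lateral]. Since the list omits [sonorant] and [nasal] — which do distinguish the bilabial nasal from the voiced bilabial stop — this pair collapses; all other pairs remain distinct.

m, b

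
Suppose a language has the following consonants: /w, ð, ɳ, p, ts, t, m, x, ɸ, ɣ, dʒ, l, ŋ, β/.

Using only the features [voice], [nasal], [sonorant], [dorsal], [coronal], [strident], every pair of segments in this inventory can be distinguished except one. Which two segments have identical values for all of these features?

Both /p/ and /ɸ/ are [−voice], [−nasal], [−sonorant], [−dorsal], [−coronal], [−strident]. Since the list omits [continuant] — which does distinguish the voiceless bilabial stop from the voiceless bilabial fricative — this pair collapses; all other pairs remain distinct.

p, ɸ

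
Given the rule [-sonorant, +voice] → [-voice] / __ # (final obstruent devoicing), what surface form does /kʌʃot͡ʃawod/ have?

[kʌʃot͡ʃawot]

/d/ satisfies [-sonorant, +voice] and sits in __ #. The [-voice] counterpart of the voiced alveolar stop is /t/. Other segments in /kʌʃot͡ʃawod/ either fail the structural description or are not in the environment, so the surface form is [kʌʃot͡ʃawot].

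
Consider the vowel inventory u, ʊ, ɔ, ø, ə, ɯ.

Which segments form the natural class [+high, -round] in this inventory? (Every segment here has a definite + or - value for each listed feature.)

Eliminate segments failing any feature: /u, ʊ/ are [+round]; /ɔ, ø, ə/ are [-high]. The remaining /ɯ/ satisfy [+high], [-round].

ɯ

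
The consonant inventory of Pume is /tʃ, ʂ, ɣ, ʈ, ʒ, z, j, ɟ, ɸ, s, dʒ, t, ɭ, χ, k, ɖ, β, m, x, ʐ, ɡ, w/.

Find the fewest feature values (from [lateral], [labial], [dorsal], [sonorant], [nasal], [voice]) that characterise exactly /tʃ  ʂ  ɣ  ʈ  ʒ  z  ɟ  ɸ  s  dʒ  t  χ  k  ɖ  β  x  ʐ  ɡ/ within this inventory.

Every target segment is [-sonorant] and no other inventory member is, so one feature is enough.

[-sonorant]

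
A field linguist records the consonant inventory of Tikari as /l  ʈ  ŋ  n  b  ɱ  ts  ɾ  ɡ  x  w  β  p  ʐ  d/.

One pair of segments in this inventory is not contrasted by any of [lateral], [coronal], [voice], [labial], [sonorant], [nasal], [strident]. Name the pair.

Both /b/ and /β/ are [-lateral], [-coronal], [+voice], [+labial], [-sonorant], [-nasal], [-strident]. Since the list omits [continuant] — which does distinguish the voiced bilabial stop from the voiced bilabial fricative — this pair collapses; all other pairs remain distinct.

b, β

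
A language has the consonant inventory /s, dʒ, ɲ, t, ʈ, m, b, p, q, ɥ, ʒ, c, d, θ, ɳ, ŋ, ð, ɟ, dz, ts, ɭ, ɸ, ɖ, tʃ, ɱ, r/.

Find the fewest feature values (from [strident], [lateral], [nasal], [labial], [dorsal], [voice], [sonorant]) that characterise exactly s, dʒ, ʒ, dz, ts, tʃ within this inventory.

[+strident]

/s, dʒ, ʒ, dz, ts, tʃ/ are exactly the [+strident] segments in the inventory, so a single feature suffices.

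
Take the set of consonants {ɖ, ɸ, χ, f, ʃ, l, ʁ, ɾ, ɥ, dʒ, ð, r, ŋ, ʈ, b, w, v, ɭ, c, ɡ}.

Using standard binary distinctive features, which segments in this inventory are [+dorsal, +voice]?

Checking each segment against [+dorsal], [+voice]: /ʁ/ (voiced uvular fricative), /ɥ/ (labial-palatal glide), /ŋ/ (velar nasal), /w/ (labial-velar glide), /ɡ/ (voiced velar stop) satisfy every feature; every other segment in the inventory fails at least one.

ʁ, ɥ, ŋ, w, ɡ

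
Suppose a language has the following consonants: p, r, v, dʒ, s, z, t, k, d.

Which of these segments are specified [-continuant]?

The feature [continuant] marks segments produced without complete oral closure. In this inventory /p, dʒ, t, k, d/ lack that property, so they are [-continuant]; /r, v, s, z/ are [+continuant].

p, dʒ, t, k, d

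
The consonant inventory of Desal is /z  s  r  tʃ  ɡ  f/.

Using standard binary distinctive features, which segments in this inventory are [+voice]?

z, r, ɡ

The [+voice] segments here are /z, r, ɡ/; the remaining /s, tʃ, f/ are [−voice].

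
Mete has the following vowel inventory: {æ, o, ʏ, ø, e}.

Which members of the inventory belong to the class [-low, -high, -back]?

ø, e

Among the inventory, the [-low] segments are /o, ʏ, ø, e/.
Within that set, [-high] gives /o, ø, e/.
Intersecting with [-back] leaves /ø, e/.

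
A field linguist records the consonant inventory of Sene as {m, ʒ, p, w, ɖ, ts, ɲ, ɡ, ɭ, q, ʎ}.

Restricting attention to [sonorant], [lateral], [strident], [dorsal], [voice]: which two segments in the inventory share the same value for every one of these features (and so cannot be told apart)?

w, ɲ

On the given features, /w/ and /ɲ/ have an identical profile: [+sonorant], [−lateral], [−strident], [+dorsal], [+voice]. No other two segments in the inventory coincide on all 5 features. (They do differ in [nasal], [continuant], [labial], [round] and [back], which are not among the given features.)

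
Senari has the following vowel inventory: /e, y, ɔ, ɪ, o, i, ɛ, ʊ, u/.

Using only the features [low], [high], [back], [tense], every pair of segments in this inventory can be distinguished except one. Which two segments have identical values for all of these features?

/i/ (high front unrounded tense vowel) and /y/ (high front rounded tense vowel) are both [−low], [+high], [−back], [+tense], so none of the listed features separates them. (They do differ in [labial] and [round], which are not among the given features.) Every other pair in the inventory differs on at least one listed feature.

i, y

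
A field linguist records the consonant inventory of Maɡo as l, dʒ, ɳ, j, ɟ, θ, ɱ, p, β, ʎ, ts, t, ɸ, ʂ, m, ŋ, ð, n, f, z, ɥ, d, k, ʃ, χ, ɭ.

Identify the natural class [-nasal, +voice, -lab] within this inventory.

Checking each segment against [-nasal], [+voice], [-labial]: /l/ (alveolar lateral approximant), /dʒ/ (voiced postalveolar affricate), /j/ (palatal glide), /ɟ/ (voiced palatal stop), /ʎ/ (palatal lateral approximant), /ð/ (voiced dental fricative), among others, satisfy every feature; every other segment in the inventory fails at least one.

l, dʒ, j, ɟ, ʎ, ð, z, d, ɭ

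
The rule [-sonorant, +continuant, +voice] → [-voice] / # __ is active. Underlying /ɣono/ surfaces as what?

[xono]

/ɣ/ satisfies [-sonorant, +continuant, +voice] and sits in # __. The [-voice] counterpart of the voiced velar fricative is /x/. Other segments in /ɣono/ either fail the structural description or are not in the environment, so the surface form is [xono].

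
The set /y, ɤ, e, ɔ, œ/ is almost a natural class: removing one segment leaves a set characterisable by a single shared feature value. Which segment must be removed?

y

/œ, ɔ, e, ɤ/ are all [-high], but /y/ (high front rounded tense vowel) is [+high]. No other single segment can be removed to leave a set sharing one feature value that the removed segment lacks, so /y/ is the odd one out.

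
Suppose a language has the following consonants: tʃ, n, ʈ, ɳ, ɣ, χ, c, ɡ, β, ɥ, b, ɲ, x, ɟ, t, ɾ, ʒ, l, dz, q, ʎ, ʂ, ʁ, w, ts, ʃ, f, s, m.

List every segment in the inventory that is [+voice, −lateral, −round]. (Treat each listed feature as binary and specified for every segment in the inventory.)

Checking each segment against [+voice], [−lateral], [−round]: /n/ (alveolar nasal), /ɳ/ (retroflex nasal), /ɣ/ (voiced velar fricative), /ɡ/ (voiced velar stop), /β/ (voiced bilabial fricative), /b/ (voiced bilabial stop), among others, satisfy every feature; every other segment in the inventory fails at least one.

n, ɳ, ɣ, ɡ, β, b, ɲ, ɟ, ɾ, ʒ, dz, ʁ, m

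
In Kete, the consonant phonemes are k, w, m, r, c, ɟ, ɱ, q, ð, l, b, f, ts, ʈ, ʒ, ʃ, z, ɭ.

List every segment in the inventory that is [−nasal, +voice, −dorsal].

r, ð, l, b, ʒ, z, ɭ

Eliminate segments failing any feature: /k, c, q, f, ts, ʈ, ʃ/ are [−voice]; /w, ɟ/ are [+dorsal]; /m, ɱ/ are [+nasal]. The remaining /r, ð, l, b, ʒ, z, ɭ/ satisfy [−nasal], [+voice], [−dorsal].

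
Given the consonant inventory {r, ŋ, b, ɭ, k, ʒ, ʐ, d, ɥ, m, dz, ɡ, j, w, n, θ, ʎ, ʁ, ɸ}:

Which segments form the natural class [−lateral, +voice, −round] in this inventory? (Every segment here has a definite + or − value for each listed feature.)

First, the [−lateral] segments are /r, ŋ, b, k, ʒ, ʐ, d, ɥ, m, dz, ɡ, j, w, n, θ, ʁ, ɸ/.
Intersecting with [+voice] gives /r, ŋ, b, ʒ, ʐ, d, ɥ, m, dz, ɡ, j, w, n, ʁ/.
Among these, [−round] leaves /r, ŋ, b, ʒ, ʐ, d, m, dz, ɡ, j, n, ʁ/.

r, ŋ, b, ʒ, ʐ, d, m, dz, ɡ, j, n, ʁ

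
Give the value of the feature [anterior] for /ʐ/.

/ʐ/ is the voiced retroflex fricative. The feature [anterior] marks segments coronal articulated at or in front of the alveolar ridge; /ʐ/ lacks this property, so it is [−anterior].

[−anterior]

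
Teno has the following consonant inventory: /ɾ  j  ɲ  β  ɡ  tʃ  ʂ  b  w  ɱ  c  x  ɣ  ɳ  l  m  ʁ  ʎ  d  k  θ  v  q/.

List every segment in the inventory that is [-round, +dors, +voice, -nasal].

Checking each segment against [-round], [+dorsal], [+voice], [-nasal]: /j/ (palatal glide), /ɡ/ (voiced velar stop), /ɣ/ (voiced velar fricative), /ʁ/ (voiced uvular fricative), /ʎ/ (palatal lateral approximant) satisfy every feature; every other segment in the inventory fails at least one.

j, ɡ, ɣ, ʁ, ʎ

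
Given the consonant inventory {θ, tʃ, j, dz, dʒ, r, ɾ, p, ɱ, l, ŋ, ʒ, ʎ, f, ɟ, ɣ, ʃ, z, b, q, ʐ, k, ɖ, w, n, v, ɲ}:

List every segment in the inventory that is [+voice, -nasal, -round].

j, dz, dʒ, r, ɾ, l, ʒ, ʎ, ɟ, ɣ, z, b, ʐ, ɖ, v

Eliminate segments failing any feature: /θ, tʃ, p, f, ʃ, q, k/ are [-voice]; /ɱ, ŋ, n, ɲ/ are [+nasal]; /w/ is [+round]. The remaining /j, dz, dʒ, r, ɾ, l, ʒ, ʎ, ɟ, ɣ, z, b, ʐ, ɖ, v/ satisfy [+voice], [-nasal], [-round].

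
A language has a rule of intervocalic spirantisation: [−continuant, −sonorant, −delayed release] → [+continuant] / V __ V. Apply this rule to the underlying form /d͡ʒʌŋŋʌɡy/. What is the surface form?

[d͡ʒʌŋŋʌɣy]

Only /ɡ/ occurs between two vowels (/ʌ/ __ /y/) and matches the structural description. It is a voiced velar stop, so [−continuant, −sonorant, −delayed release] holds; changing it to [+continuant] with all other features held fixed yields /ɣ/ (voiced velar fricative). No other segment meets both the structural description and the environment, so the output is [d͡ʒʌŋŋʌɣy].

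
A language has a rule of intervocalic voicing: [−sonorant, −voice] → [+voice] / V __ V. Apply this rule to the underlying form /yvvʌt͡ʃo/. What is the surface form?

[yvvʌd͡ʒo]

The only segment in the rule's environment that also matches [−sonorant, −voice] is /t͡ʃ/. Applying [+voice] turns the voiceless postalveolar affricate into /d͡ʒ/ (voiced postalveolar affricate), giving [yvvʌd͡ʒo].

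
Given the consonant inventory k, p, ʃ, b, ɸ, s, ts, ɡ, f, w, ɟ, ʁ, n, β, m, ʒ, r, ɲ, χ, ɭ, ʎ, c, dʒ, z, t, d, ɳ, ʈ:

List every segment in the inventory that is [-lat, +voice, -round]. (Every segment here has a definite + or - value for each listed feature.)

Eliminate segments failing any feature: /k, p, ʃ, ɸ, s, ts, f, χ, c, t, ʈ/ are [-voice]; /w/ is [+round]; /ɭ, ʎ/ are [+lateral]. The remaining /b, ɡ, ɟ, ʁ, n, β, m, ʒ, r, ɲ, dʒ, z, d, ɳ/ satisfy [-lateral], [+voice], [-round].

b, ɡ, ɟ, ʁ, n, β, m, ʒ, r, ɲ, dʒ, z, d, ɳ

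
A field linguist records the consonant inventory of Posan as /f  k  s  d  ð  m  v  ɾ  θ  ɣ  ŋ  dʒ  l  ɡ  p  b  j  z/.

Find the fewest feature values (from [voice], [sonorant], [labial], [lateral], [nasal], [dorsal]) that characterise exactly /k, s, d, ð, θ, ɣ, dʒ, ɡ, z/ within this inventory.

[-sonorant, -labial]

The class [-sonorant], [-labial] has exactly /k, s, d, ð, θ, ɣ, dʒ, ɡ, z/ as its extension in this inventory. No smaller conjunction from the listed features achieves this: [-labial] alone would also admit /ɾ, ŋ, l, j/; [-sonorant] alone would also admit /f, v, p, b/; and checking the remaining single features turns up none with this extension.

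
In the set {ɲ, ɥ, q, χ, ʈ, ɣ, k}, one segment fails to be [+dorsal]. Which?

ʈ

/χ, ɲ, ɥ, ɣ, k, q/ are all [+dorsal]; /ʈ/ (voiceless retroflex stop) is [-dorsal].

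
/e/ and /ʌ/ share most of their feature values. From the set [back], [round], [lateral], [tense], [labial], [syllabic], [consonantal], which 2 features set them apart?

/e/ is the mid front unrounded tense vowel and /ʌ/ is the mid back unrounded lax vowel. Both are [-round], [-lateral], [-labial], [+syllabic], [-consonantal]. /e/ is [-back] while /ʌ/ is [+back]; /e/ is [+tense] while /ʌ/ is [-tense], so the distinguishing features are [back], [tense].

[back], [tense]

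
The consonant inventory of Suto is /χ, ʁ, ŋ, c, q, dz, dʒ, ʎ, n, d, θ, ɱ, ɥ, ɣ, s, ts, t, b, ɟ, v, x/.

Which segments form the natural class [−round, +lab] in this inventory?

The [−round] segments are /χ, ʁ, ŋ, c, q, dz, dʒ, ʎ, n, d, θ, ɱ, ɣ, s, ts, t, b, ɟ, v, x/.
Of those, [+labial] leaves /ɱ, b, v/.

ɱ, b, v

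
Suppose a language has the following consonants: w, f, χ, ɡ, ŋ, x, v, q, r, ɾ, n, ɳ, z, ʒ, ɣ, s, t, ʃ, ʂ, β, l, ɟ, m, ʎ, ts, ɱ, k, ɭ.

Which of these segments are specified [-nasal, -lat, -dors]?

Eliminate segments failing any feature: /w, χ, ɡ, x, q, ɣ, ɟ, k/ are [+dorsal]; /ŋ, n, ɳ, m, ɱ/ are [+nasal]; /l, ʎ, ɭ/ are [+lateral]. The remaining /f, v, r, ɾ, z, ʒ, s, t, ʃ, ʂ, β, ts/ satisfy [-nasal], [-lateral], [-dorsal].

f, v, r, ɾ, z, ʒ, s, t, ʃ, ʂ, β, ts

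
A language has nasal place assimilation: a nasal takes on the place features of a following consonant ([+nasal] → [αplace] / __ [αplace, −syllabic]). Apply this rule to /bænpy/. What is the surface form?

[bæmpy]

In /bænpy/, the nasal /n/ precedes /p/, which is [+labial]. The nasal assimilates in place, becoming the [+labial] nasal /m/. The surface form is [bæmpy].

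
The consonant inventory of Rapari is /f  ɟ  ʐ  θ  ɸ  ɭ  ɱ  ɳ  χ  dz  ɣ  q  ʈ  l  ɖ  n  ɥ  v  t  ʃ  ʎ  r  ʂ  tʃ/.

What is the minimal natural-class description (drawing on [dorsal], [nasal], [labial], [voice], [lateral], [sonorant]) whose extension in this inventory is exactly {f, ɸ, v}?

The class [−sonorant], [+labial] has exactly /f, ɸ, v/ as its extension in this inventory. No smaller conjunction from the listed features achieves this: [+labial] alone would also admit /ɱ, ɥ/; [−sonorant] alone would also admit /ɟ, ʐ, θ, χ, …/; and checking the remaining single features turns up none with this extension.

[−sonorant, +labial]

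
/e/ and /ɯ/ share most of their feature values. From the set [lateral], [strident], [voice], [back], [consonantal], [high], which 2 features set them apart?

[high], [back]

/e/ (mid front unrounded tense vowel) and /ɯ/ (high back unrounded vowel) agree on [−lateral], [−strident], [+voice], [−consonantal]. They differ on [high] (/e/ [−], /ɯ/ [+]), [back] (/e/ [−], /ɯ/ [+]).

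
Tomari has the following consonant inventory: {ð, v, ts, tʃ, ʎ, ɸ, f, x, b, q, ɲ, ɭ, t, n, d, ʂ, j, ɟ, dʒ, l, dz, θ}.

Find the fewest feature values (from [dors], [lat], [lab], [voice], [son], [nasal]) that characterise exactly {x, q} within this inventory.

[−voice, +dors]

Every target segment is [−voice], [+dorsal]; each remaining inventory member fails at least one of these. Each conjunct is needed — [+dorsal] alone would also admit /ʎ, ɲ, j, ɟ/; [−voice] alone would also admit /ts, tʃ, ɸ, f, …/ — and no other single listed feature has exactly this extension, so two is the minimum.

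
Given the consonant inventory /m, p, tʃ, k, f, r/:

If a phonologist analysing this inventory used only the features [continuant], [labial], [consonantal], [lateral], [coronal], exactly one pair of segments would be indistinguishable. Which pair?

/p/ (voiceless bilabial stop) and /m/ (bilabial nasal) are both [−continuant], [+labial], [+consonantal], [−lateral], [−coronal], so none of the listed features separates them. (They do differ in [sonorant], [voice] and [nasal], which are not among the given features.) Every other pair in the inventory differs on at least one listed feature.

p, m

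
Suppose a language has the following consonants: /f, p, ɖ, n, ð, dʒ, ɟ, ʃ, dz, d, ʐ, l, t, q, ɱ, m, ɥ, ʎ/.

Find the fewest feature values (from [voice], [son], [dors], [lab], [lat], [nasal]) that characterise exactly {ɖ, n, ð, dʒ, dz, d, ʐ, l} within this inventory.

/ɖ, n, ð, dʒ, dz, d, ʐ, l/ are all [+voice], [-labial], [-dorsal], and no other segment in the inventory matches all three values. Dropping any one of them over-generates: [-labial, -dorsal] alone would also admit /ʃ, t/; [+voice, -dorsal] alone would also admit /ɱ, m/; [+voice, -labial] alone would also admit /ɟ, ʎ/. No other combination of two listed features picks out exactly this set either, so fewer than three features will not do.

[+voice, -lab, -dors]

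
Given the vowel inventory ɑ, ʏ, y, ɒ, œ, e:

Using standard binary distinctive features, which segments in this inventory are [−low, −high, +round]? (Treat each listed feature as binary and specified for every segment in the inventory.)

Eliminate segments failing any feature: /ɑ, ɒ/ are [+low]; /ʏ, y/ are [+high]; /e/ is [−round]. The remaining /œ/ satisfy [−low], [−high], [+round].

œ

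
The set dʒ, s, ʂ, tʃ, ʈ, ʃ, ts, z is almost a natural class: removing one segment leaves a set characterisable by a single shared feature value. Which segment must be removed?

ʈ

/ʃ, dʒ, s, ʂ, tʃ, ts, z/ are all [+strident], but /ʈ/ (voiceless retroflex stop) is [−strident]. No other single segment can be removed to leave a set sharing one feature value that the removed segment lacks, so /ʈ/ is the odd one out.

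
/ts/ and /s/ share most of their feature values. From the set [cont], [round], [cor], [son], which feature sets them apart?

[continuant]

/ts/ (voiceless alveolar affricate) and /s/ (voiceless alveolar fricative) agree on [−round], [+coronal], [−sonorant]. They differ on [continuant] (/ts/ [−], /s/ [+]).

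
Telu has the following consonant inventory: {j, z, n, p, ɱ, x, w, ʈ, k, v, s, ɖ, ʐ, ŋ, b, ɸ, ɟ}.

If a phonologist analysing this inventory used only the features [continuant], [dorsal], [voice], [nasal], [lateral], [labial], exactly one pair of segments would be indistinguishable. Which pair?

ʐ, z

On the given features, /ʐ/ and /z/ have an identical profile: [+continuant], [−dorsal], [+voice], [−nasal], [−lateral], [−labial]. No other two segments in the inventory coincide on all 6 features. (They do differ in [anterior], which is not among the given features.)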